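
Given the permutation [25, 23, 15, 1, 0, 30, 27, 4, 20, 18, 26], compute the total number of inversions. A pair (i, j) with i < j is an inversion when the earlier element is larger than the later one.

27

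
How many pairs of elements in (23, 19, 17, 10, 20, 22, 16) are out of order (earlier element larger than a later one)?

Sweep left to right; for each value list the smaller values that follow it:
23 → 19, 17, 10, 20, 22, 16 → 6
19 → 17, 10, 16 → 3
17 → 10, 16 → 2
10 → none → 0
20 → 16 → 1
22 → 16 → 1
16 → none → 0
Sum: 6 + 3 + 2 + 0 + 1 + 1 + 0 = 13

13 inversions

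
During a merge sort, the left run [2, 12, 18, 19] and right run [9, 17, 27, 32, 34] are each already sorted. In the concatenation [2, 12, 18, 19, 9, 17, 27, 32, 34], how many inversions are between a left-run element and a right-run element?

Count, for every r in R, how many entries of L exceed r:
r = 9: 12, 18, 19 → 3
r = 17: 18, 19 → 2
r = 27: none → 0
r = 32: none → 0
r = 34: none → 0
Cross-inversions: 3 + 2 + 0 + 0 + 0 = 5

5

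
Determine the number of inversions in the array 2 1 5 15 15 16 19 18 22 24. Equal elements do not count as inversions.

For each element, count later entries that are smaller:
2 → 1 → 1
1 → none → 0
5 → none → 0
15 → none → 0
15 → none → 0
16 → none → 0
19 → 18 → 1
18 → none → 0
22 → none → 0
24 → none → 0
Sum: 1 + 0 + 0 + 0 + 0 + 0 + 1 + 0 + 0 + 0 = 2

2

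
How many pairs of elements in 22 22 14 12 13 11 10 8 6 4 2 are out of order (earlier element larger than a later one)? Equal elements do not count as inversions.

53

Count, for each position, how many later elements it exceeds:
22 → 14, 12, 13, 11, 10, 8, 6, 4, 2 → 9
22 → 14, 12, 13, 11, 10, 8, 6, 4, 2 → 9
14 → 12, 13, 11, 10, 8, 6, 4, 2 → 8
12 → 11, 10, 8, 6, 4, 2 → 6
13 → 11, 10, 8, 6, 4, 2 → 6
11 → 10, 8, 6, 4, 2 → 5
10 → 8, 6, 4, 2 → 4
8 → 6, 4, 2 → 3
6 → 4, 2 → 2
4 → 2 → 1
2 → none → 0
Sum: 9 + 9 + 8 + 6 + 6 + 5 + 4 + 3 + 2 + 1 + 0 = 53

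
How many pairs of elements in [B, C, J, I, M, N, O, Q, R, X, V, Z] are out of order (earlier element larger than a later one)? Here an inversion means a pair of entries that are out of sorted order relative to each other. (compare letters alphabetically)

There are 2 inversions.

Sweep left to right; for each value list the smaller values that follow it:
B: 0
C: 0
J: 1
I: 0
M: 0
N: 0
O: 0
Q: 0
R: 0
X: 1
V: 0
Z: 0
Sum: 0 + 0 + 1 + 0 + 0 + 0 + 0 + 0 + 0 + 1 + 0 + 0 = 2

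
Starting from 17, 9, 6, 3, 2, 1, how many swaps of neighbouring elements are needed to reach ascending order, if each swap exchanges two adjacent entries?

The minimum number of adjacent swaps to sort an array equals its inversion count, since every such swap removes exactly one inversion.
Count inversions — for each element, later elements that are smaller:
17: 9, 6, 3, 2, 1 → 5
9: 6, 3, 2, 1 → 4
6: 3, 2, 1 → 3
3: 2, 1 → 2
2: 1 → 1
1: none → 0
Total inversions: 5 + 4 + 3 + 2 + 1 + 0 = 15

15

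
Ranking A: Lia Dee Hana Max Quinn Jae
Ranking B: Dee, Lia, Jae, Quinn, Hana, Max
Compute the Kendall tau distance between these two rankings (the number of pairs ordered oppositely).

6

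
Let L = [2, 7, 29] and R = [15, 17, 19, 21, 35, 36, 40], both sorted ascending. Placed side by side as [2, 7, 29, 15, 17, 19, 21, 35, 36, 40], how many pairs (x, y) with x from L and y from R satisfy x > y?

4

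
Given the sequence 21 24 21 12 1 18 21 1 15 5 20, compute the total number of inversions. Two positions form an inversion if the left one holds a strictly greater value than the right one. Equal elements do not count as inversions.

Inversions: 34

Count, for each position, how many later elements it exceeds:
21: 7
24: 9
21: 7
12: 3
1: 0
18: 3
21: 4
1: 0
15: 1
5: 0
20: 0
Sum: 7 + 9 + 7 + 3 + 0 + 3 + 4 + 0 + 1 + 0 + 0 = 34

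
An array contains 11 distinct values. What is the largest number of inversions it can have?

The maximum occurs when the array is in strictly decreasing order: every one of the C(11, 2) pairs is inverted.
C(11, 2) = 11·10/2 = 55

55 inversions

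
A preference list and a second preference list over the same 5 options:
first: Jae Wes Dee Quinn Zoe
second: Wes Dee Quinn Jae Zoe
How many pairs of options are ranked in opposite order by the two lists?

Pairs: 3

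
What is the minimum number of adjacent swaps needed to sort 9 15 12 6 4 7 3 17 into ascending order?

Minimum adjacent swaps = number of inversions (each swap of adjacent out-of-order elements removes one inversion and no swap can remove more).
Count inversions — for each element, later elements that are smaller:
9: 6, 4, 7, 3 → 4
15: 12, 6, 4, 7, 3 → 5
12: 6, 4, 7, 3 → 4
6: 4, 3 → 2
4: 3 → 1
7: 3 → 1
3: none → 0
17: none → 0
Total inversions: 4 + 5 + 4 + 2 + 1 + 1 + 0 + 0 = 17

17 swaps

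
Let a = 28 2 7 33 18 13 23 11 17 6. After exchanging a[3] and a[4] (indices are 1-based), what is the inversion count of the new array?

27

Positions 3 and 4 hold 7 and 33; after swapping, the array is [28, 2, 33, 7, 18, 13, 23, 11, 17, 6].
Sweep left to right; for each value list the smaller values that follow it:
28: 8
2: 0
33: 7
7: 1
18: 4
13: 2
23: 3
11: 1
17: 1
6: 0
Sum: 8 + 0 + 7 + 1 + 4 + 2 + 3 + 1 + 1 + 0 = 27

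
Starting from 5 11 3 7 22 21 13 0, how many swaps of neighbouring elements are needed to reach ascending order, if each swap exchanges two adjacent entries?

Minimum adjacent swaps = number of inversions (each swap of adjacent out-of-order elements removes one inversion and no swap can remove more).
Count inversions — for each element, later elements that are smaller:
5: 3, 0 → 2
11: 3, 7, 0 → 3
3: 0 → 1
7: 0 → 1
22: 21, 13, 0 → 3
21: 13, 0 → 2
13: 0 → 1
0: none → 0
Total inversions: 2 + 3 + 1 + 1 + 3 + 2 + 1 + 0 = 13

Swaps: 13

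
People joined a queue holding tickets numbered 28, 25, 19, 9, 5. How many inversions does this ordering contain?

10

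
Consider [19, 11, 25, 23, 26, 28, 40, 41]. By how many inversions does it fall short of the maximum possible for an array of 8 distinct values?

Maximum inversions for 8 distinct elements is C(8, 2) = 8·7/2 = 28.
Current inversions — for each element, count later smaller elements:
19: 1
11: 0
25: 1
23: 0
26: 0
28: 0
40: 0
41: 0
Current total: 1 + 0 + 1 + 0 + 0 + 0 + 0 + 0 = 2
Shortfall: 28 − 2 = 26

26 inversions short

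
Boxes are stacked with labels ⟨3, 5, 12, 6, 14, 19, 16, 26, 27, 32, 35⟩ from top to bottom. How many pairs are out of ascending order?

2 out-of-order pairs

For each element, count later entries that are smaller:
3 → none → 0
5 → none → 0
12 → 6 → 1
6 → none → 0
14 → none → 0
19 → 16 → 1
16 → none → 0
26 → none → 0
27 → none → 0
32 → none → 0
35 → none → 0
Sum: 0 + 0 + 1 + 0 + 0 + 1 + 0 + 0 + 0 + 0 + 0 = 2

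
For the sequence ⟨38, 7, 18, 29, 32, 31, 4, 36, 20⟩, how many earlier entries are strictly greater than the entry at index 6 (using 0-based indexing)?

6 such elements

The element at index 6 is 4.
Elements before it: 38, 7, 18, 29, 32, 31
Those larger than 4: 38, 7, 18, 29, 32, 31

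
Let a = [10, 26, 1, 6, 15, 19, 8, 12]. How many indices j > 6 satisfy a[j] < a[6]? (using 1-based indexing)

2

The element at index 6 is 19.
Elements after it: 8, 12
Those smaller than 19: 8, 12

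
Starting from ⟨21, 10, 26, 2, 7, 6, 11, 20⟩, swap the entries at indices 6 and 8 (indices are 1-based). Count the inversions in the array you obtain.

18 inversions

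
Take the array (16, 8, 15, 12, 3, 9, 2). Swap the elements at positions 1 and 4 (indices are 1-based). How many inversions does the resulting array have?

14

Positions 1 and 4 hold 16 and 12; after swapping, the array is [12, 8, 15, 16, 3, 9, 2].
Element-by-element contributions:
12 → 8, 3, 9, 2 → 4
8 → 3, 2 → 2
15 → 3, 9, 2 → 3
16 → 3, 9, 2 → 3
3 → 2 → 1
9 → 2 → 1
2 → none → 0
Sum: 4 + 2 + 3 + 3 + 1 + 1 + 0 = 14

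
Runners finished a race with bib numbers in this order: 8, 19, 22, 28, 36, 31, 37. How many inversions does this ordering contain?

1

Out-of-order index pairs (1-indexed):
(5,6): 36 > 31
That's 1 pair.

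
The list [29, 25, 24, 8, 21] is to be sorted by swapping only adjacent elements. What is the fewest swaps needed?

The minimum number of adjacent swaps to sort an array equals its inversion count, since every such swap removes exactly one inversion.
Count inversions — for each element, later elements that are smaller:
29: 25, 24, 8, 21 → 4
25: 24, 8, 21 → 3
24: 8, 21 → 2
8: none → 0
21: none → 0
Total inversions: 4 + 3 + 2 + 0 + 0 = 9

Adjacent swaps: 9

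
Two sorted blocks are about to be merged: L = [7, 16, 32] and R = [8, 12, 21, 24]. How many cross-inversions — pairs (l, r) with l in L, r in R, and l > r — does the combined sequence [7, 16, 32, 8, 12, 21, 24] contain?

6

For each element r of the right run, count left-run elements greater than r:
r = 8: 16, 32 → 2
r = 12: 16, 32 → 2
r = 21: 32 → 1
r = 24: 32 → 1
Cross-inversions: 2 + 2 + 1 + 1 = 6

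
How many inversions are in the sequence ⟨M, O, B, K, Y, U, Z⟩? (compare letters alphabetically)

5

Out-of-order index pairs (0-indexed):
(0,2): M > B
(0,3): M > K
(1,2): O > B
(1,3): O > K
(4,5): Y > U
That's 5 pairs.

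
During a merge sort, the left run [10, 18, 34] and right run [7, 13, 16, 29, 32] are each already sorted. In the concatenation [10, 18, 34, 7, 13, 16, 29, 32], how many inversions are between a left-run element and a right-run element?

9

Count, for every r in R, how many entries of L exceed r:
r = 7: 10, 18, 34 → 3
r = 13: 18, 34 → 2
r = 16: 18, 34 → 2
r = 29: 34 → 1
r = 32: 34 → 1
Cross-inversions: 3 + 2 + 2 + 1 + 1 = 9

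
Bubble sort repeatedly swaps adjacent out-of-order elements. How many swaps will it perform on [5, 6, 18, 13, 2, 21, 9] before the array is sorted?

8

Minimum adjacent swaps = number of inversions (each swap of adjacent out-of-order elements removes one inversion and no swap can remove more).
Count inversions — for each element, later elements that are smaller:
5: 2 → 1
6: 2 → 1
18: 13, 2, 9 → 3
13: 2, 9 → 2
2: none → 0
21: 9 → 1
9: none → 0
Total inversions: 1 + 1 + 3 + 2 + 0 + 1 + 0 = 8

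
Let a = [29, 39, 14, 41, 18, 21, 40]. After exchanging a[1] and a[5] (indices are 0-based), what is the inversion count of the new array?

Inversions: 8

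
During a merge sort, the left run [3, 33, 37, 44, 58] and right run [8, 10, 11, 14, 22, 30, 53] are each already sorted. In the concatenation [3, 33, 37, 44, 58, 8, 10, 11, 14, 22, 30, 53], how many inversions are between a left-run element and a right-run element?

25 split inversions

Count, for every r in R, how many entries of L exceed r:
r = 8: 33, 37, 44, 58 → 4
r = 10: 33, 37, 44, 58 → 4
r = 11: 33, 37, 44, 58 → 4
r = 14: 33, 37, 44, 58 → 4
r = 22: 33, 37, 44, 58 → 4
r = 30: 33, 37, 44, 58 → 4
r = 53: 58 → 1
Cross-inversions: 4 + 4 + 4 + 4 + 4 + 4 + 1 = 25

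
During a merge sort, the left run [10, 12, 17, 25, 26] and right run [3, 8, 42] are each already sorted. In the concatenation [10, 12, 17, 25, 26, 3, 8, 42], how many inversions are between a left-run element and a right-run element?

10

Take each right-half value and tally the left-half values above it:
r = 3: 10, 12, 17, 25, 26 → 5
r = 8: 10, 12, 17, 25, 26 → 5
r = 42: none → 0
Cross-inversions: 5 + 5 + 0 = 10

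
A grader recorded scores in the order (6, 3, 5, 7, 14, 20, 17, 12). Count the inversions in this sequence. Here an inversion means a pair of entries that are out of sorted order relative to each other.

Count, for each position, how many later elements it exceeds:
6 → 3, 5 → 2
3 → none → 0
5 → none → 0
7 → none → 0
14 → 12 → 1
20 → 17, 12 → 2
17 → 12 → 1
12 → none → 0
Sum: 2 + 0 + 0 + 0 + 1 + 2 + 1 + 0 = 6

6 out-of-order pairs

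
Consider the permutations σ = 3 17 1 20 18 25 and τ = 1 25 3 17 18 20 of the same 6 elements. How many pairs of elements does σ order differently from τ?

7 discordant pairs

Assign each item its position (1..6) in the first ordering, then rewrite the second ordering as that position sequence:
positions: 3→1, 17→2, 1→3, 20→4, 18→5, 25→6
second ordering as positions: [3, 6, 1, 2, 5, 4]
Discordant pairs = inversions in this position sequence.
3: 1, 2 → 2
6: 1, 2, 5, 4 → 4
1: 0
2: 0
5: 4 → 1
4: 0
Total: 2 + 4 + 0 + 0 + 1 + 0 = 7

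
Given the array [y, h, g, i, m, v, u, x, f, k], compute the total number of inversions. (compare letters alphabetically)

Sweep left to right; for each value list the smaller values that follow it:
y → h, g, i, m, v, u, x, f, k → 9
h → g, f → 2
g → f → 1
i → f → 1
m → f, k → 2
v → u, f, k → 3
u → f, k → 2
x → f, k → 2
f → none → 0
k → none → 0
Sum: 9 + 2 + 1 + 1 + 2 + 3 + 2 + 2 + 0 + 0 = 22

22 out-of-order pairs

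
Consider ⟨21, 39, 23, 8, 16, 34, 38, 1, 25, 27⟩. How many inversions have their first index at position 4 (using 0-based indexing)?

The element at index 4 is 16.
Elements after it: 34, 38, 1, 25, 27
Those smaller than 16: 1

1 such element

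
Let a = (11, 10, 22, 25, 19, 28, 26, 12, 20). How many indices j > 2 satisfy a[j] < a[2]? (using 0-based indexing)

The element at index 2 is 22.
Elements after it: 25, 19, 28, 26, 12, 20
Those smaller than 22: 19, 12, 20

3 such elements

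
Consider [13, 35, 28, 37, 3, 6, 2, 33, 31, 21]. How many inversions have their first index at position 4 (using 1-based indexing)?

6

The element at index 4 is 37.
Elements after it: 3, 6, 2, 33, 31, 21
Those smaller than 37: 3, 6, 2, 33, 31, 21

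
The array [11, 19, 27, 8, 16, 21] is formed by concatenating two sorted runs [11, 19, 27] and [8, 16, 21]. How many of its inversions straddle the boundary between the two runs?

6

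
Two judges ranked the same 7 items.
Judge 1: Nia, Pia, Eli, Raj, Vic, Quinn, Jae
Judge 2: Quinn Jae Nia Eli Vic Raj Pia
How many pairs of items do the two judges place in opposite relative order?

Assign each item its position (1..7) in the first ordering, then rewrite the second ordering as that position sequence:
positions: Nia→1, Pia→2, Eli→3, Raj→4, Vic→5, Quinn→6, Jae→7
second ordering as positions: [6, 7, 1, 3, 5, 4, 2]
Discordant pairs = inversions in this position sequence.
6: 1, 3, 5, 4, 2 → 5
7: 1, 3, 5, 4, 2 → 5
1: 0
3: 2 → 1
5: 4, 2 → 2
4: 2 → 1
2: 0
Total: 5 + 5 + 0 + 1 + 2 + 1 + 0 = 14

14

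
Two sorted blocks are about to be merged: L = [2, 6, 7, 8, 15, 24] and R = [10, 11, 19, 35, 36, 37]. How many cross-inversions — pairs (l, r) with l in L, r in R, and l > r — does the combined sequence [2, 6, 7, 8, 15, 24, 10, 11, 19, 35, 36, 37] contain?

5

Take each right-half value and tally the left-half values above it:
r = 10: 15, 24 → 2
r = 11: 15, 24 → 2
r = 19: 24 → 1
r = 35: none → 0
r = 36: none → 0
r = 37: none → 0
Cross-inversions: 2 + 2 + 1 + 0 + 0 + 0 = 5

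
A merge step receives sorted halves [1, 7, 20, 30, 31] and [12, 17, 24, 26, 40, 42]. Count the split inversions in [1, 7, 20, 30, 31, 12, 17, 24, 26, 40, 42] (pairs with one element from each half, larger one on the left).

Count, for every r in R, how many entries of L exceed r:
r = 12: 20, 30, 31 → 3
r = 17: 20, 30, 31 → 3
r = 24: 30, 31 → 2
r = 26: 30, 31 → 2
r = 40: none → 0
r = 42: none → 0
Cross-inversions: 3 + 3 + 2 + 2 + 0 + 0 = 10

10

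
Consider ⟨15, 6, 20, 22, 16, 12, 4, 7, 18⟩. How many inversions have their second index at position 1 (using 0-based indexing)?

The element at index 1 is 6.
Elements before it: 15
Those larger than 6: 15

1 such element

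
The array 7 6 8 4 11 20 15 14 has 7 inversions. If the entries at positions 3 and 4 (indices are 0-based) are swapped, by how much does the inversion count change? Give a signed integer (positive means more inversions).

Positions 3 and 4 hold 4 and 11; after swapping, the array is [7, 6, 8, 11, 4, 20, 15, 14].
For each element, count later entries that are smaller:
7 → 6, 4 → 2
6 → 4 → 1
8 → 4 → 1
11 → 4 → 1
4 → none → 0
20 → 15, 14 → 2
15 → 14 → 1
14 → none → 0
Sum: 2 + 1 + 1 + 1 + 0 + 2 + 1 + 0 = 8
Change: 8 − 7 = +1

+1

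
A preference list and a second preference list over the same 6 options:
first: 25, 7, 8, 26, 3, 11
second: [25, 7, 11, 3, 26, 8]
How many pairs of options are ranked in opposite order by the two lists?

Assign each item its position (1..6) in the first ordering, then rewrite the second ordering as that position sequence:
positions: 25→1, 7→2, 8→3, 26→4, 3→5, 11→6
second ordering as positions: [1, 2, 6, 5, 4, 3]
Discordant pairs = inversions in this position sequence.
1: 0
2: 0
6: 5, 4, 3 → 3
5: 4, 3 → 2
4: 3 → 1
3: 0
Total: 0 + 0 + 3 + 2 + 1 + 0 = 6

6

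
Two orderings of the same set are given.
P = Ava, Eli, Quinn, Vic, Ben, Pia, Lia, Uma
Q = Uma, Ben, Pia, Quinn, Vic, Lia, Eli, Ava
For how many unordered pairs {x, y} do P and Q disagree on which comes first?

22

Assign each item its position (1..8) in the first ordering, then rewrite the second ordering as that position sequence:
positions: Ava→1, Eli→2, Quinn→3, Vic→4, Ben→5, Pia→6, Lia→7, Uma→8
second ordering as positions: [8, 5, 6, 3, 4, 7, 2, 1]
Discordant pairs = inversions in this position sequence.
8: 5, 6, 3, 4, 7, 2, 1 → 7
5: 3, 4, 2, 1 → 4
6: 3, 4, 2, 1 → 4
3: 2, 1 → 2
4: 2, 1 → 2
7: 2, 1 → 2
2: 1 → 1
1: 0
Total: 7 + 4 + 4 + 2 + 2 + 2 + 1 + 0 = 22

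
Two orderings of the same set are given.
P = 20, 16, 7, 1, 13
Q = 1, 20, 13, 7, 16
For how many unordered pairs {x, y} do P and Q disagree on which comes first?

There are 6 disagreeing pairs.

Assign each item its position (1..5) in the first ordering, then rewrite the second ordering as that position sequence:
positions: 20→1, 16→2, 7→3, 1→4, 13→5
second ordering as positions: [4, 1, 5, 3, 2]
Discordant pairs = inversions in this position sequence.
4: 1, 3, 2 → 3
1: 0
5: 3, 2 → 2
3: 2 → 1
2: 0
Total: 3 + 0 + 2 + 1 + 0 = 6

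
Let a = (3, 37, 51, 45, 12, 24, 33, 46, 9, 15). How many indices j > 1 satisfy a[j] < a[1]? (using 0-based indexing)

5

The element at index 1 is 37.
Elements after it: 51, 45, 12, 24, 33, 46, 9, 15
Those smaller than 37: 12, 24, 33, 9, 15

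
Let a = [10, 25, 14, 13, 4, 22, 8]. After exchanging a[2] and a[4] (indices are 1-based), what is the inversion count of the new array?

Positions 2 and 4 hold 25 and 13; after swapping, the array is [10, 13, 14, 25, 4, 22, 8].
Element-by-element contributions:
10 → 4, 8 → 2
13 → 4, 8 → 2
14 → 4, 8 → 2
25 → 4, 22, 8 → 3
4 → none → 0
22 → 8 → 1
8 → none → 0
Sum: 2 + 2 + 2 + 3 + 0 + 1 + 0 = 10

10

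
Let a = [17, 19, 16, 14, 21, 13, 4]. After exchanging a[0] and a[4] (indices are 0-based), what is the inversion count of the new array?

19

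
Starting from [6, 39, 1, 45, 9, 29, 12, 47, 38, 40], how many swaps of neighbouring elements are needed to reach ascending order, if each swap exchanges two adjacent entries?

Minimum adjacent swaps = number of inversions (each swap of adjacent out-of-order elements removes one inversion and no swap can remove more).
Count inversions — for each element, later elements that are smaller:
6: 1 → 1
39: 1, 9, 29, 12, 38 → 5
1: none → 0
45: 9, 29, 12, 38, 40 → 5
9: none → 0
29: 12 → 1
12: none → 0
47: 38, 40 → 2
38: none → 0
40: none → 0
Total inversions: 1 + 5 + 0 + 5 + 0 + 1 + 0 + 2 + 0 + 0 = 14

14 swaps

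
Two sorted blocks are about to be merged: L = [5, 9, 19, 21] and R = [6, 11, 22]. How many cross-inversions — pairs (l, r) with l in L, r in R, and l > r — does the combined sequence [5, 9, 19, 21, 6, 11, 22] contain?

Count, for every r in R, how many entries of L exceed r:
r = 6: 9, 19, 21 → 3
r = 11: 19, 21 → 2
r = 22: none → 0
Cross-inversions: 3 + 2 + 0 = 5

5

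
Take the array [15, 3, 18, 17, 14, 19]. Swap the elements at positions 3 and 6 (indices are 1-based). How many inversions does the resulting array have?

Positions 3 and 6 hold 18 and 19; after swapping, the array is [15, 3, 19, 17, 14, 18].
Element-by-element contributions:
15: 2
3: 0
19: 3
17: 1
14: 0
18: 0
Sum: 2 + 0 + 3 + 1 + 0 + 0 = 6

6 inversions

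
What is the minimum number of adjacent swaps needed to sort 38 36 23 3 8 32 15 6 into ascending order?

21

Minimum adjacent swaps = number of inversions (each swap of adjacent out-of-order elements removes one inversion and no swap can remove more).
Count inversions — for each element, later elements that are smaller:
38: 36, 23, 3, 8, 32, 15, 6 → 7
36: 23, 3, 8, 32, 15, 6 → 6
23: 3, 8, 15, 6 → 4
3: none → 0
8: 6 → 1
32: 15, 6 → 2
15: 6 → 1
6: none → 0
Total inversions: 7 + 6 + 4 + 0 + 1 + 2 + 1 + 0 = 21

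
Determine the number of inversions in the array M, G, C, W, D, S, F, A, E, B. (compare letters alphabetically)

31 inversions

Count, for each position, how many later elements it exceeds:
M: 7
G: 6
C: 2
W: 6
D: 2
S: 4
F: 3
A: 0
E: 1
B: 0
Sum: 7 + 6 + 2 + 6 + 2 + 4 + 3 + 0 + 1 + 0 = 31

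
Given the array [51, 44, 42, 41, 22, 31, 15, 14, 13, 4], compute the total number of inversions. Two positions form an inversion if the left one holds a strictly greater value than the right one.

44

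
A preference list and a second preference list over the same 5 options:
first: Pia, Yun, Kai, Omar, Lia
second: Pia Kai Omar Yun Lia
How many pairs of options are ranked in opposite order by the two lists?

There are 2 pairs.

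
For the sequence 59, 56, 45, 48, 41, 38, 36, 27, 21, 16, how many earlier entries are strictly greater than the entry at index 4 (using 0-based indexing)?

4 such elements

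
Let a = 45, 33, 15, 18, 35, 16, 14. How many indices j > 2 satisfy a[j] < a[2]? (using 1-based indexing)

The element at index 2 is 33.
Elements after it: 15, 18, 35, 16, 14
Those smaller than 33: 15, 18, 16, 14

4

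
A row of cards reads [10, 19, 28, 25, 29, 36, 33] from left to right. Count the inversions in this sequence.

2

For each element, count later entries that are smaller:
10 → none → 0
19 → none → 0
28 → 25 → 1
25 → none → 0
29 → none → 0
36 → 33 → 1
33 → none → 0
Sum: 0 + 0 + 1 + 0 + 0 + 1 + 0 = 2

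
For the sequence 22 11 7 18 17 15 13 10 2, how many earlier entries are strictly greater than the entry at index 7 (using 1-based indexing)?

4

The element at index 7 is 13.
Elements before it: 22, 11, 7, 18, 17, 15
Those larger than 13: 22, 18, 17, 15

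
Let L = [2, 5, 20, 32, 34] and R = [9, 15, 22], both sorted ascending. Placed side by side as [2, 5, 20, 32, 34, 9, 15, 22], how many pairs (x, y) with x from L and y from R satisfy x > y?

Count, for every r in R, how many entries of L exceed r:
r = 9: 20, 32, 34 → 3
r = 15: 20, 32, 34 → 3
r = 22: 32, 34 → 2
Cross-inversions: 3 + 3 + 2 = 8

8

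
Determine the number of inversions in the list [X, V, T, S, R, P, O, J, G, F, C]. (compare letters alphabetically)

There are 55 inversions.

Count, for each position, how many later elements it exceeds:
X: 10
V: 9
T: 8
S: 7
R: 6
P: 5
O: 4
J: 3
G: 2
F: 1
C: 0
Sum: 10 + 9 + 8 + 7 + 6 + 5 + 4 + 3 + 2 + 1 + 0 = 55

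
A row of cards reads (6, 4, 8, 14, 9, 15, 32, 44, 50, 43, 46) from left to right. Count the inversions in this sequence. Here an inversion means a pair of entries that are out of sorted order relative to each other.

Count, for each position, how many later elements it exceeds:
6: 1
4: 0
8: 0
14: 1
9: 0
15: 0
32: 0
44: 1
50: 2
43: 0
46: 0
Sum: 1 + 0 + 0 + 1 + 0 + 0 + 0 + 1 + 2 + 0 + 0 = 5

5 inversions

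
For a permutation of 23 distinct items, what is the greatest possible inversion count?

253 inversions

The maximum occurs when the array is in strictly decreasing order: every one of the C(23, 2) pairs is inverted.
C(23, 2) = 23·22/2 = 253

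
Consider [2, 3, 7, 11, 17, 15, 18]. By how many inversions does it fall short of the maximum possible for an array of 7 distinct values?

20

Maximum inversions for 7 distinct elements is C(7, 2) = 7·6/2 = 21.
Current inversions — for each element, count later smaller elements:
2: 0
3: 0
7: 0
11: 0
17: 1
15: 0
18: 0
Current total: 0 + 0 + 0 + 0 + 1 + 0 + 0 = 1
Shortfall: 21 − 1 = 20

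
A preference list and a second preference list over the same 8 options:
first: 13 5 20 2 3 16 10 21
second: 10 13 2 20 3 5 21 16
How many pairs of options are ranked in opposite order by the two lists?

Assign each item its position (1..8) in the first ordering, then rewrite the second ordering as that position sequence:
positions: 13→1, 5→2, 20→3, 2→4, 3→5, 16→6, 10→7, 21→8
second ordering as positions: [7, 1, 4, 3, 5, 2, 8, 6]
Discordant pairs = inversions in this position sequence.
7: 1, 4, 3, 5, 2, 6 → 6
1: 0
4: 3, 2 → 2
3: 2 → 1
5: 2 → 1
2: 0
8: 6 → 1
6: 0
Total: 6 + 0 + 2 + 1 + 1 + 0 + 1 + 0 = 11

There are 11 pairs.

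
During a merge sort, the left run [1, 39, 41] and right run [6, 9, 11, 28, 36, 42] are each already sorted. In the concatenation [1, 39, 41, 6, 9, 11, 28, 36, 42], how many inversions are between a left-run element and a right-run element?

Take each right-half value and tally the left-half values above it:
r = 6: 39, 41 → 2
r = 9: 39, 41 → 2
r = 11: 39, 41 → 2
r = 28: 39, 41 → 2
r = 36: 39, 41 → 2
r = 42: none → 0
Cross-inversions: 2 + 2 + 2 + 2 + 2 + 0 = 10

10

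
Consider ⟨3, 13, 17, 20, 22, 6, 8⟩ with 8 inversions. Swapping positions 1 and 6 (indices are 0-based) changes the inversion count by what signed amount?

-1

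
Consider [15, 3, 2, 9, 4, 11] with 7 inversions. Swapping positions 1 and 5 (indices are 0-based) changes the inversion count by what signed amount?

Positions 1 and 5 hold 3 and 11; after swapping, the array is [15, 11, 2, 9, 4, 3].
Count, for each position, how many later elements it exceeds:
15 → 11, 2, 9, 4, 3 → 5
11 → 2, 9, 4, 3 → 4
2 → none → 0
9 → 4, 3 → 2
4 → 3 → 1
3 → none → 0
Sum: 5 + 4 + 0 + 2 + 1 + 0 = 12
Change: 12 − 7 = +5

+5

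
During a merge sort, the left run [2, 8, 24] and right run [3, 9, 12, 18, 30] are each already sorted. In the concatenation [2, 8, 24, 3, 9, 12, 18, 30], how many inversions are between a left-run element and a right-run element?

For each element r of the right run, count left-run elements greater than r:
r = 3: 8, 24 → 2
r = 9: 24 → 1
r = 12: 24 → 1
r = 18: 24 → 1
r = 30: none → 0
Cross-inversions: 2 + 1 + 1 + 1 + 0 = 5

5 cross-inversions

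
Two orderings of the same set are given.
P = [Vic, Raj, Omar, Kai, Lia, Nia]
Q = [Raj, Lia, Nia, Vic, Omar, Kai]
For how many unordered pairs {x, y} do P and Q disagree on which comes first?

Assign each item its position (1..6) in the first ordering, then rewrite the second ordering as that position sequence:
positions: Vic→1, Raj→2, Omar→3, Kai→4, Lia→5, Nia→6
second ordering as positions: [2, 5, 6, 1, 3, 4]
Discordant pairs = inversions in this position sequence.
2: 1 → 1
5: 1, 3, 4 → 3
6: 1, 3, 4 → 3
1: 0
3: 0
4: 0
Total: 1 + 3 + 3 + 0 + 0 + 0 = 7

7 disagreeing pairs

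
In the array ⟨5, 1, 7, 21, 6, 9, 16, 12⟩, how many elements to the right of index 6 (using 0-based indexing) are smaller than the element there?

The element at index 6 is 16.
Elements after it: 12
Those smaller than 16: 12

1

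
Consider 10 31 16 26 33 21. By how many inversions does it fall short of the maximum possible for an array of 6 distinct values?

10

Maximum inversions for 6 distinct elements is C(6, 2) = 6·5/2 = 15.
Current inversions — for each element, count later smaller elements:
10: 0
31: 3
16: 0
26: 1
33: 1
21: 0
Current total: 0 + 3 + 0 + 1 + 1 + 0 = 5
Shortfall: 15 − 5 = 10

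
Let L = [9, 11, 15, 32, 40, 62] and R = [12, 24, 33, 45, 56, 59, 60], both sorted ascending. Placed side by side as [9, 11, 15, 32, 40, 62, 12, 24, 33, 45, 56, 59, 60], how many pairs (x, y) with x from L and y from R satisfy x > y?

Count, for every r in R, how many entries of L exceed r:
r = 12: 15, 32, 40, 62 → 4
r = 24: 32, 40, 62 → 3
r = 33: 40, 62 → 2
r = 45: 62 → 1
r = 56: 62 → 1
r = 59: 62 → 1
r = 60: 62 → 1
Cross-inversions: 4 + 3 + 2 + 1 + 1 + 1 + 1 = 13

There are 13 cross-inversions.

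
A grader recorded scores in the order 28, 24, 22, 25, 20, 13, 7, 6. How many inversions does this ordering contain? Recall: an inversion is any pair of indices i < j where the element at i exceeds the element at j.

Count, for each position, how many later elements it exceeds:
28: 7
24: 5
22: 4
25: 4
20: 3
13: 2
7: 1
6: 0
Sum: 7 + 5 + 4 + 4 + 3 + 2 + 1 + 0 = 26

26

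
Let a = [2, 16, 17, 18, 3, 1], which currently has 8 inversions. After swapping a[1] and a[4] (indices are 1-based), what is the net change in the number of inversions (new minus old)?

+5

Positions 1 and 4 hold 2 and 18; after swapping, the array is [18, 16, 17, 2, 3, 1].
For each element, count later entries that are smaller:
18: 5
16: 3
17: 3
2: 1
3: 1
1: 0
Sum: 5 + 3 + 3 + 1 + 1 + 0 = 13
Change: 13 − 8 = +5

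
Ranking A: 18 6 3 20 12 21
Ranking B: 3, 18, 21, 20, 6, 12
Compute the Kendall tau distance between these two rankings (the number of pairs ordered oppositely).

Assign each item its position (1..6) in the first ordering, then rewrite the second ordering as that position sequence:
positions: 18→1, 6→2, 3→3, 20→4, 12→5, 21→6
second ordering as positions: [3, 1, 6, 4, 2, 5]
Discordant pairs = inversions in this position sequence.
3: 1, 2 → 2
1: 0
6: 4, 2, 5 → 3
4: 2 → 1
2: 0
5: 0
Total: 2 + 0 + 3 + 1 + 0 + 0 = 6

6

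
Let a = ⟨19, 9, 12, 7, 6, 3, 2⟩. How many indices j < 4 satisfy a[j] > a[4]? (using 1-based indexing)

The element at index 4 is 7.
Elements before it: 19, 9, 12
Those larger than 7: 19, 9, 12

3 such elements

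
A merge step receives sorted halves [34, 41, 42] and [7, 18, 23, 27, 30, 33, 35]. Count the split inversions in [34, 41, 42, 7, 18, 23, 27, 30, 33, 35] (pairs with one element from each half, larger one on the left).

There are 20 split inversions.

Take each right-half value and tally the left-half values above it:
r = 7: 34, 41, 42 → 3
r = 18: 34, 41, 42 → 3
r = 23: 34, 41, 42 → 3
r = 27: 34, 41, 42 → 3
r = 30: 34, 41, 42 → 3
r = 33: 34, 41, 42 → 3
r = 35: 41, 42 → 2
Cross-inversions: 3 + 3 + 3 + 3 + 3 + 3 + 2 = 20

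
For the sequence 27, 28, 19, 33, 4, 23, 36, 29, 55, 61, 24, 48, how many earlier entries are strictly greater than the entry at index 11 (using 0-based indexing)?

2

The element at index 11 is 48.
Elements before it: 27, 28, 19, 33, 4, 23, 36, 29, 55, 61, 24
Those larger than 48: 55, 61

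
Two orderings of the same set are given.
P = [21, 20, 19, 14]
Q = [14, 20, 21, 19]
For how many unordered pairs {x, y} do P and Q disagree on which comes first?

There are 4 disagreeing pairs.

Assign each item its position (1..4) in the first ordering, then rewrite the second ordering as that position sequence:
positions: 21→1, 20→2, 19→3, 14→4
second ordering as positions: [4, 2, 1, 3]
Discordant pairs = inversions in this position sequence.
4: 2, 1, 3 → 3
2: 1 → 1
1: 0
3: 0
Total: 3 + 1 + 0 + 0 = 4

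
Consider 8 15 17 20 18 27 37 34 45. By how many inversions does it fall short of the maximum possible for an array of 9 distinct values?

34

Maximum inversions for 9 distinct elements is C(9, 2) = 9·8/2 = 36.
Current inversions — for each element, count later smaller elements:
8: 0
15: 0
17: 0
20: 1
18: 0
27: 0
37: 1
34: 0
45: 0
Current total: 0 + 0 + 0 + 1 + 0 + 0 + 1 + 0 + 0 = 2
Shortfall: 36 − 2 = 34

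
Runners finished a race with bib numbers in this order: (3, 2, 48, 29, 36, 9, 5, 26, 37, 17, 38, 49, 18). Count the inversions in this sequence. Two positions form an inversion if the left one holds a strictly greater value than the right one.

For each element, count later entries that are smaller:
3 → 2 → 1
2 → none → 0
48 → 29, 36, 9, 5, 26, 37, 17, 38, 18 → 9
29 → 9, 5, 26, 17, 18 → 5
36 → 9, 5, 26, 17, 18 → 5
9 → 5 → 1
5 → none → 0
26 → 17, 18 → 2
37 → 17, 18 → 2
17 → none → 0
38 → 18 → 1
49 → 18 → 1
18 → none → 0
Sum: 1 + 0 + 9 + 5 + 5 + 1 + 0 + 2 + 2 + 0 + 1 + 1 + 0 = 27

27 inversions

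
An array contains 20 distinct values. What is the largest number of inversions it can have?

A reversed (strictly descending) arrangement makes every pair an inversion, giving C(20, 2) inversions.
C(20, 2) = 20·19/2 = 190

190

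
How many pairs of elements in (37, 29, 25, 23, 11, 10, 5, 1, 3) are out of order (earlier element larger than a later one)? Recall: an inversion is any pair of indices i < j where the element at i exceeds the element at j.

Sweep left to right; for each value list the smaller values that follow it:
37: 8
29: 7
25: 6
23: 5
11: 4
10: 3
5: 2
1: 0
3: 0
Sum: 8 + 7 + 6 + 5 + 4 + 3 + 2 + 0 + 0 = 35

35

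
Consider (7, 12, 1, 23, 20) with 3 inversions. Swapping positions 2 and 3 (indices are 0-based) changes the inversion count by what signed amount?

+1

Positions 2 and 3 hold 1 and 23; after swapping, the array is [7, 12, 23, 1, 20].
For each element, count later entries that are smaller:
7 → 1 → 1
12 → 1 → 1
23 → 1, 20 → 2
1 → none → 0
20 → none → 0
Sum: 1 + 1 + 2 + 0 + 0 = 4
Change: 4 − 3 = +1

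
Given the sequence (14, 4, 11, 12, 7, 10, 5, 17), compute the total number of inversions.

Element-by-element contributions:
14 → 4, 11, 12, 7, 10, 5 → 6
4 → none → 0
11 → 7, 10, 5 → 3
12 → 7, 10, 5 → 3
7 → 5 → 1
10 → 5 → 1
5 → none → 0
17 → none → 0
Sum: 6 + 0 + 3 + 3 + 1 + 1 + 0 + 0 = 14

14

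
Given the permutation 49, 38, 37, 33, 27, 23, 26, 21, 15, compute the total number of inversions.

Element-by-element contributions:
49 → 38, 37, 33, 27, 23, 26, 21, 15 → 8
38 → 37, 33, 27, 23, 26, 21, 15 → 7
37 → 33, 27, 23, 26, 21, 15 → 6
33 → 27, 23, 26, 21, 15 → 5
27 → 23, 26, 21, 15 → 4
23 → 21, 15 → 2
26 → 21, 15 → 2
21 → 15 → 1
15 → none → 0
Sum: 8 + 7 + 6 + 5 + 4 + 2 + 2 + 1 + 0 = 35

35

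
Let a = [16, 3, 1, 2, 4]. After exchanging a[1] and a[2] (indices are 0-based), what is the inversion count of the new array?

5 inversions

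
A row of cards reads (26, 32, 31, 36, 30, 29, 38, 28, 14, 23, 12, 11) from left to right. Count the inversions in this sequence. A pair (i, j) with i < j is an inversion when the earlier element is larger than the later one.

For each element, count later entries that are smaller:
26 → 14, 23, 12, 11 → 4
32 → 31, 30, 29, 28, 14, 23, 12, 11 → 8
31 → 30, 29, 28, 14, 23, 12, 11 → 7
36 → 30, 29, 28, 14, 23, 12, 11 → 7
30 → 29, 28, 14, 23, 12, 11 → 6
29 → 28, 14, 23, 12, 11 → 5
38 → 28, 14, 23, 12, 11 → 5
28 → 14, 23, 12, 11 → 4
14 → 12, 11 → 2
23 → 12, 11 → 2
12 → 11 → 1
11 → none → 0
Sum: 4 + 8 + 7 + 7 + 6 + 5 + 5 + 4 + 2 + 2 + 1 + 0 = 51

Out-of-order pairs: 51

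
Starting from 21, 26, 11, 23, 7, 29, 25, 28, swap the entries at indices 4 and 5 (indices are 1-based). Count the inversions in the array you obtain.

There are 9 inversions.

Positions 4 and 5 hold 23 and 7; after swapping, the array is [21, 26, 11, 7, 23, 29, 25, 28].
Count, for each position, how many later elements it exceeds:
21: 2
26: 4
11: 1
7: 0
23: 0
29: 2
25: 0
28: 0
Sum: 2 + 4 + 1 + 0 + 0 + 2 + 0 + 0 = 9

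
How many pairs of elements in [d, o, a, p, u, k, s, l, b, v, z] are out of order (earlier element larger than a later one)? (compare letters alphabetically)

17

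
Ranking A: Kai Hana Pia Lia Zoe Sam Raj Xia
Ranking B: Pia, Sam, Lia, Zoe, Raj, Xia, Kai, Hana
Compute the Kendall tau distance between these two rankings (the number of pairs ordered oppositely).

Discordant pairs: 14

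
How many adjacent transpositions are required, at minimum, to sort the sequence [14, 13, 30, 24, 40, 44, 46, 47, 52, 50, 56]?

3 adjacent swaps

Minimum adjacent swaps = number of inversions (each swap of adjacent out-of-order elements removes one inversion and no swap can remove more).
Count inversions — for each element, later elements that are smaller:
14: 13 → 1
13: none → 0
30: 24 → 1
24: none → 0
40: none → 0
44: none → 0
46: none → 0
47: none → 0
52: 50 → 1
50: none → 0
56: none → 0
Total inversions: 1 + 0 + 1 + 0 + 0 + 0 + 0 + 0 + 1 + 0 + 0 = 3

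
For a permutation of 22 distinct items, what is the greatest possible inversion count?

231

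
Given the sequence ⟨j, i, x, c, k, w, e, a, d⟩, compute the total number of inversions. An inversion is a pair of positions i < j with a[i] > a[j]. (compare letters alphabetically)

24 inversions

Element-by-element contributions:
j → i, c, e, a, d → 5
i → c, e, a, d → 4
x → c, k, w, e, a, d → 6
c → a → 1
k → e, a, d → 3
w → e, a, d → 3
e → a, d → 2
a → none → 0
d → none → 0
Sum: 5 + 4 + 6 + 1 + 3 + 3 + 2 + 0 + 0 = 24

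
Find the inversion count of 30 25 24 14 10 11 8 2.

27

Count, for each position, how many later elements it exceeds:
30 → 25, 24, 14, 10, 11, 8, 2 → 7
25 → 24, 14, 10, 11, 8, 2 → 6
24 → 14, 10, 11, 8, 2 → 5
14 → 10, 11, 8, 2 → 4
10 → 8, 2 → 2
11 → 8, 2 → 2
8 → 2 → 1
2 → none → 0
Sum: 7 + 6 + 5 + 4 + 2 + 2 + 1 + 0 = 27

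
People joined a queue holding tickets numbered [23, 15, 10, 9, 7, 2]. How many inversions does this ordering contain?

Count, for each position, how many later elements it exceeds:
23: 5
15: 4
10: 3
9: 2
7: 1
2: 0
Sum: 5 + 4 + 3 + 2 + 1 + 0 = 15

Out-of-order pairs: 15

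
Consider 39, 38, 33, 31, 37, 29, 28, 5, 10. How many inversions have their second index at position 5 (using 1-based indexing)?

2 such elements

The element at index 5 is 37.
Elements before it: 39, 38, 33, 31
Those larger than 37: 39, 38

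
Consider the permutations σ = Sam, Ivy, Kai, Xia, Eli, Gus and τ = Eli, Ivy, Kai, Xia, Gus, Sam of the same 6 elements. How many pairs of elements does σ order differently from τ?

8 discordant pairs

Assign each item its position (1..6) in the first ordering, then rewrite the second ordering as that position sequence:
positions: Sam→1, Ivy→2, Kai→3, Xia→4, Eli→5, Gus→6
second ordering as positions: [5, 2, 3, 4, 6, 1]
Discordant pairs = inversions in this position sequence.
5: 2, 3, 4, 1 → 4
2: 1 → 1
3: 1 → 1
4: 1 → 1
6: 1 → 1
1: 0
Total: 4 + 1 + 1 + 1 + 1 + 0 = 8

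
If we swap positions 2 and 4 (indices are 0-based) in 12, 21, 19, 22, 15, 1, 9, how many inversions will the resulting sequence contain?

There are 13 inversions.

Positions 2 and 4 hold 19 and 15; after swapping, the array is [12, 21, 15, 22, 19, 1, 9].
Count, for each position, how many later elements it exceeds:
12: 2
21: 4
15: 2
22: 3
19: 2
1: 0
9: 0
Sum: 2 + 4 + 2 + 3 + 2 + 0 + 0 = 13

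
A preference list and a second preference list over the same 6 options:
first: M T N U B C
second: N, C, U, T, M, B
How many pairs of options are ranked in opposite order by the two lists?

9

Assign each item its position (1..6) in the first ordering, then rewrite the second ordering as that position sequence:
positions: M→1, T→2, N→3, U→4, B→5, C→6
second ordering as positions: [3, 6, 4, 2, 1, 5]
Discordant pairs = inversions in this position sequence.
3: 2, 1 → 2
6: 4, 2, 1, 5 → 4
4: 2, 1 → 2
2: 1 → 1
1: 0
5: 0
Total: 2 + 4 + 2 + 1 + 0 + 0 = 9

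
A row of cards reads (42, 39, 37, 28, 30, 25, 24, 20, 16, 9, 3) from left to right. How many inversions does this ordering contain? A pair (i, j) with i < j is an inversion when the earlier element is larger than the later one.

54

Sweep left to right; for each value list the smaller values that follow it:
42: 10
39: 9
37: 8
28: 6
30: 6
25: 5
24: 4
20: 3
16: 2
9: 1
3: 0
Sum: 10 + 9 + 8 + 6 + 6 + 5 + 4 + 3 + 2 + 1 + 0 = 54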